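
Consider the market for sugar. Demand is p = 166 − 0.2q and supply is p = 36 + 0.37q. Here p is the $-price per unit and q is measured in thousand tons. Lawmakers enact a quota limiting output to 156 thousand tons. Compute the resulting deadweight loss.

Competitive equilibrium: 166 − 0.2q = 36 + 0.37q → q* = 228.0702, p* = 120.386.
At q = 156: demand price = 166 − 0.2·156 = 134.8; supply price = 36 + 0.37·156 = 93.72.
Δq = 228.0702 − 156 = 72.0702; wedge = 134.8 − 93.72 = 41.08.
Deadweight loss = ½ × 72.0702 × 41.08 = $1480.32 thousand.

$1480.32 thousand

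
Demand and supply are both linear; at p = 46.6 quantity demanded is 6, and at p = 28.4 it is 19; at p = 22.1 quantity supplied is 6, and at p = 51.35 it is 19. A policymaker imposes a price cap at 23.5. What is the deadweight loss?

Demand slope = (28.4 − 46.6)/(19 − 6) = −1.4, so p = 55 − 1.4q.
Supply slope = (51.35 − 22.1)/(19 − 6) = 2.25, so p = 8.6 + 2.25q.
Competitive equilibrium: 55 − 1.4q = 8.6 + 2.25q → q* = 12.7123, p* = 37.2027.
At the ceiling p = 23.5, quantity supplied = (23.5 − 8.6)/2.25 = 6.6222.
Willingness to pay at q' = 6.6222: 55 − 1.4·6.6222 = 45.7289.
Δq = 12.7123 − 6.6222 = 6.0901; wedge = 45.7289 − 23.5 = 22.2289.
Deadweight loss = ½ × 6.0901 × 22.2289 = 67.69.

67.69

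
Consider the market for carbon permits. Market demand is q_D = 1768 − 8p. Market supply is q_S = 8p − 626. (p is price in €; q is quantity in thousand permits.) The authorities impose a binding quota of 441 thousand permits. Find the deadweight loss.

In inverse form: demand p = 221 − 0.125q, supply p = 78.25 + 0.125q.
Competitive equilibrium: 221 − 0.125q = 78.25 + 0.125q → q* = 571, p* = 149.625.
At q = 441: demand price = 221 − 0.125·441 = 165.875; supply price = 78.25 + 0.125·441 = 133.375.
Δq = 571 − 441 = 130; wedge = 165.875 − 133.375 = 32.5.
The triangle = ½ × 130 × 32.5 = €2112.50 thousand.

€2112.50 thousand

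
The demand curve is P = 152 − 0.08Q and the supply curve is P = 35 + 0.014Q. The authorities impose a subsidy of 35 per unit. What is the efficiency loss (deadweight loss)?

Competitive equilibrium: 152 − 0.08Q = 35 + 0.014Q → Q* = 1244.6809, P* = 52.4255.
The subsidy lowers effective supply by 35: P = 0 + 0.014Q.
New quantity: 152 − 0.08Q = 0 + 0.014Q → Q' = 1617.0213.
Overproduction ΔQ = 1617.0213 − 1244.6809 = 372.3404; wedge = subsidy = 35.
Welfare loss = ½ × 372.3404 × 35 = 6515.96.

6515.96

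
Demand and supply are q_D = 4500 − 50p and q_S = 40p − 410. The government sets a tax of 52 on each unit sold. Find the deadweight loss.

30044.44

In inverse form: demand p = 90 − 0.02q, supply p = 10.25 + 0.025q.
Competitive equilibrium: 90 − 0.02q = 10.25 + 0.025q → q* = 1772.2222, p* = 54.5556.
With the tax, the buyer price exceeds the seller price by 52: (90 − 0.02q) − (10.25 + 0.025q) = 52 → q' = 616.6667.
Δq = 1772.2222 − 616.6667 = 1155.5555; the wedge equals the tax, 52.
The triangle = ½ × 1155.5555 × 52 = 30044.44.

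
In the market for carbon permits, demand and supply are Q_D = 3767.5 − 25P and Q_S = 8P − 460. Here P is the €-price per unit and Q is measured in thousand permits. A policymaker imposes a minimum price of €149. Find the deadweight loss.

In inverse form: demand P = 150.7 − 0.04Q, supply P = 57.5 + 0.125Q.
Competitive equilibrium: 150.7 − 0.04Q = 57.5 + 0.125Q → Q* = 564.8485, P* = 128.1061.
At the floor P = 149, quantity demanded = (150.7 − 149)/0.04 = 42.5.
Sellers' marginal cost at Q' = 42.5: 57.5 + 0.125·42.5 = 62.8125.
ΔQ = 564.8485 − 42.5 = 522.3485; wedge = 149 − 62.8125 = 86.1875.
Welfare loss = ½ × 522.3485 × 86.1875 = €22509.96 thousand.

€22509.96 thousand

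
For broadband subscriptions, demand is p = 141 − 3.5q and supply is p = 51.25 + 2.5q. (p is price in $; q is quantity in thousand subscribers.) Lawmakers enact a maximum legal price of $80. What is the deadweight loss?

Competitive equilibrium: 141 − 3.5q = 51.25 + 2.5q → q* = 14.9583, p* = 88.6458.
At the ceiling p = 80, quantity supplied = (80 − 51.25)/2.5 = 11.5.
Willingness to pay at q' = 11.5: 141 − 3.5·11.5 = 100.75.
Δq = 14.9583 − 11.5 = 3.4583; wedge = 100.75 − 80 = 20.75.
Deadweight loss = ½ × 3.4583 × 20.75 = $35.88 thousand.

$35.88 thousand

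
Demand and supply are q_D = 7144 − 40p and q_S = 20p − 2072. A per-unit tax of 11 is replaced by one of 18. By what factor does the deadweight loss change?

2.678

In inverse form: demand p = 178.6 − 0.025q, supply p = 103.6 + 0.05q.
Competitive equilibrium: 178.6 − 0.025q = 103.6 + 0.05q → q* = 1000, p* = 153.6.
For a per-unit tax t: Δq = t/0.075, so DWL = ½·t·(t/0.075) = t²/0.15.
At t = 11: DWL = 806.667. At t = 18: DWL = 2160.
Ratio = (18/11)² = 2.678.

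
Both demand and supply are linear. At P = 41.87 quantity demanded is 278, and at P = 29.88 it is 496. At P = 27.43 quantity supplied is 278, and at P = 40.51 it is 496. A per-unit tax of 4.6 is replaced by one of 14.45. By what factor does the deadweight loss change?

9.868

Demand slope = (29.88 − 41.87)/(496 − 278) = −0.055, so P = 57.16 − 0.055Q.
Supply slope = (40.51 − 27.43)/(496 − 278) = 0.06, so P = 10.75 + 0.06Q.
Competitive equilibrium: 57.16 − 0.055Q = 10.75 + 0.06Q → Q* = 403.5652, P* = 34.9639.
For a per-unit tax t: ΔQ = t/0.115, so DWL = ½·t·(t/0.115) = t²/0.23.
At t = 4.6: DWL = 92. At t = 14.45: DWL = 907.837.
Ratio = (14.45/4.6)² = 9.868.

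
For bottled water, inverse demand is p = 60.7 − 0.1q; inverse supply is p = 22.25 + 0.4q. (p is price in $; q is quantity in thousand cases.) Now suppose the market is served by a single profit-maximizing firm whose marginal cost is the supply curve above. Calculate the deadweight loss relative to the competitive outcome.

$41.07 thousand

Competitive equilibrium: 60.7 − 0.1q = 22.25 + 0.4q → q* = 76.9, p* = 53.01.
Marginal revenue: MR = 60.7 − 0.2q. Set MR = MC: 60.7 − 0.2q = 22.25 + 0.4q → q_m = 64.0833.
Price p_m = 60.7 − 0.1·64.0833 = 54.2917; MC(q_m) = 22.25 + 0.4·64.0833 = 47.8833.
Competitive q* = 76.9, so Δq = 12.8167; wedge = 54.2917 − 47.8833 = 6.4084.
DWL = ½ × 12.8167 × 6.4084 = $41.07 thousand.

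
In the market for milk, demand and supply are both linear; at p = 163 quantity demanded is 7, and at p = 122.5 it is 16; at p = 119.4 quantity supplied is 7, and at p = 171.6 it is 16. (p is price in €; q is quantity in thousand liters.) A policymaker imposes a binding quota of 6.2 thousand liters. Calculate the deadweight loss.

Demand slope = (122.5 − 163)/(16 − 7) = −4.5, so p = 194.5 − 4.5q.
Supply slope = (171.6 − 119.4)/(16 − 7) = 5.8, so p = 78.8 + 5.8q.
Competitive equilibrium: 194.5 − 4.5q = 78.8 + 5.8q → q* = 11.233, p* = 143.9515.
At q = 6.2: demand price = 194.5 − 4.5·6.2 = 166.6; supply price = 78.8 + 5.8·6.2 = 114.76.
Δq = 11.233 − 6.2 = 5.033; wedge = 166.6 − 114.76 = 51.84.
Deadweight loss = ½ × 5.033 × 51.84 = €130.46 thousand.

€130.46 thousand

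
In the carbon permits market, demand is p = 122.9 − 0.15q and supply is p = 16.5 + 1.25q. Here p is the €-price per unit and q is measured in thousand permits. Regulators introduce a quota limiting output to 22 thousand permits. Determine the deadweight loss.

Competitive equilibrium: 122.9 − 0.15q = 16.5 + 1.25q → q* = 76, p* = 111.5.
At q = 22: demand price = 122.9 − 0.15·22 = 119.6; supply price = 16.5 + 1.25·22 = 44.
Δq = 76 − 22 = 54; wedge = 119.6 − 44 = 75.6.
Deadweight loss = ½ × 54 × 75.6 = €2041.20 thousand.

€2041.20 thousand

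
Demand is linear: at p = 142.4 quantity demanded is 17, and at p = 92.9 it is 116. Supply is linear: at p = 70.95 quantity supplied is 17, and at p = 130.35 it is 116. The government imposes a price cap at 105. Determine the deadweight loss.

37.02

Demand slope = (92.9 − 142.4)/(116 − 17) = −0.5, so p = 150.9 − 0.5q.
Supply slope = (130.35 − 70.95)/(116 − 17) = 0.6, so p = 60.75 + 0.6q.
Competitive equilibrium: 150.9 − 0.5q = 60.75 + 0.6q → q* = 81.9545, p* = 109.9227.
At the ceiling p = 105, quantity supplied = (105 − 60.75)/0.6 = 73.75.
Willingness to pay at q' = 73.75: 150.9 − 0.5·73.75 = 114.025.
Δq = 81.9545 − 73.75 = 8.2045; wedge = 114.025 − 105 = 9.025.
Deadweight loss = ½ × 8.2045 × 9.025 = 37.02.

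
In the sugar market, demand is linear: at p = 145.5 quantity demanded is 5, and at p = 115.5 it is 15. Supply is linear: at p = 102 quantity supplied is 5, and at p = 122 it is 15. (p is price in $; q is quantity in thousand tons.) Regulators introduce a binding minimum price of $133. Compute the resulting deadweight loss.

$51.38 thousand

Demand slope = (115.5 − 145.5)/(15 − 5) = −3, so p = 160.5 − 3q.
Supply slope = (122 − 102)/(15 − 5) = 2, so p = 92 + 2q.
Competitive equilibrium: 160.5 − 3q = 92 + 2q → q* = 13.7, p* = 119.4.
At the floor p = 133, quantity demanded = (160.5 − 133)/3 = 9.1667.
Sellers' marginal cost at q' = 9.1667: 92 + 2·9.1667 = 110.3334.
Δq = 13.7 − 9.1667 = 4.5333; wedge = 133 − 110.3334 = 22.6666.
DWL = ½ × 4.5333 × 22.6666 = $51.38 thousand.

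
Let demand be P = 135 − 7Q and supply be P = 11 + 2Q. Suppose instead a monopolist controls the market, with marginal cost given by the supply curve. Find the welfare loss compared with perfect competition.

163.50

Competitive equilibrium: 135 − 7Q = 11 + 2Q → Q* = 13.7778, P* = 38.5556.
Marginal revenue: MR = 135 − 14Q. Set MR = MC: 135 − 14Q = 11 + 2Q → Q_m = 7.75.
Price P_m = 135 − 7·7.75 = 80.75; MC(Q_m) = 11 + 2·7.75 = 26.5.
Competitive Q* = 13.7778, so ΔQ = 6.0278; wedge = 80.75 − 26.5 = 54.25.
The triangle = ½ × 6.0278 × 54.25 = 163.50.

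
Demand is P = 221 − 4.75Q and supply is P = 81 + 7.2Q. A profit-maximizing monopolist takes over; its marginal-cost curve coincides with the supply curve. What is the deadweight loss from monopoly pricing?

Competitive equilibrium: 221 − 4.75Q = 81 + 7.2Q → Q* = 11.7155, P* = 165.3515.
Marginal revenue: MR = 221 − 9.5Q. Set MR = MC: 221 − 9.5Q = 81 + 7.2Q → Q_m = 8.3832.
Price P_m = 221 − 4.75·8.3832 = 181.1798; MC(Q_m) = 81 + 7.2·8.3832 = 141.359.
Competitive Q* = 11.7155, so ΔQ = 3.3323; wedge = 181.1798 − 141.359 = 39.8208.
The triangle = ½ × 3.3323 × 39.8208 = 66.35.

66.35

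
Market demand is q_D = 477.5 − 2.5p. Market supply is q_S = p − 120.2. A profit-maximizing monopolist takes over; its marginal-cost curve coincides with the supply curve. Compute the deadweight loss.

In inverse form: demand p = 191 − 0.4q, supply p = 120.2 + q.
Competitive equilibrium: 191 − 0.4q = 120.2 + q → q* = 50.5714, p* = 170.7714.
Marginal revenue: MR = 191 − 0.8q. Set MR = MC: 191 − 0.8q = 120.2 + q → q_m = 39.3333.
Price p_m = 191 − 0.4·39.3333 = 175.2667; MC(q_m) = 120.2 + 1·39.3333 = 159.5333.
Competitive q* = 50.5714, so Δq = 11.2381; wedge = 175.2667 − 159.5333 = 15.7334.
Welfare loss = ½ × 11.2381 × 15.7334 = 88.41.

88.41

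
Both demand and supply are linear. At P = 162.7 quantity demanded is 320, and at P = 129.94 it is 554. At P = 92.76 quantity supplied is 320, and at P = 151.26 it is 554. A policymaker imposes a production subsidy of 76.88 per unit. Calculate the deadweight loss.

Demand slope = (129.94 − 162.7)/(554 − 320) = −0.14, so P = 207.5 − 0.14Q.
Supply slope = (151.26 − 92.76)/(554 − 320) = 0.25, so P = 12.76 + 0.25Q.
Competitive equilibrium: 207.5 − 0.14Q = 12.76 + 0.25Q → Q* = 499.3333, P* = 137.5933.
The subsidy lowers effective supply by 76.88: P = 0.25Q − 64.12.
New quantity: 207.5 − 0.14Q = 0.25Q − 64.12 → Q' = 696.4615.
Overproduction ΔQ = 696.4615 − 499.3333 = 197.1282; wedge = subsidy = 76.88.
Deadweight loss = ½ × 197.1282 × 76.88 = 7577.61.

7577.61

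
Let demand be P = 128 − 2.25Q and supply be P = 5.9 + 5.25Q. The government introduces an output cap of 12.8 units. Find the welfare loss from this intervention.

Competitive equilibrium: 128 − 2.25Q = 5.9 + 5.25Q → Q* = 16.28, P* = 91.37.
At Q = 12.8: demand price = 128 − 2.25·12.8 = 99.2; supply price = 5.9 + 5.25·12.8 = 73.1.
ΔQ = 16.28 − 12.8 = 3.48; wedge = 99.2 − 73.1 = 26.1.
Deadweight loss = ½ × 3.48 × 26.1 = 45.414.

45.414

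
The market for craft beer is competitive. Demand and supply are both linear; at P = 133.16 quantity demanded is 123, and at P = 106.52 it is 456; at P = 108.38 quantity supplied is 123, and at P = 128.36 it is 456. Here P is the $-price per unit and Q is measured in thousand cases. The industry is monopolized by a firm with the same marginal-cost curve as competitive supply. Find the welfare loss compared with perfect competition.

$833.06 thousand

Demand slope = (106.52 − 133.16)/(456 − 123) = −0.08, so P = 143 − 0.08Q.
Supply slope = (128.36 − 108.38)/(456 − 123) = 0.06, so P = 101 + 0.06Q.
Competitive equilibrium: 143 − 0.08Q = 101 + 0.06Q → Q* = 300, P* = 119.
Marginal revenue: MR = 143 − 0.16Q. Set MR = MC: 143 − 0.16Q = 101 + 0.06Q → Q_m = 190.9091.
Price P_m = 143 − 0.08·190.9091 = 127.7273; MC(Q_m) = 101 + 0.06·190.9091 = 112.4545.
Competitive Q* = 300, so ΔQ = 109.0909; wedge = 127.7273 − 112.4545 = 15.2728.
Welfare loss = ½ × 109.0909 × 15.2728 = $833.06 thousand.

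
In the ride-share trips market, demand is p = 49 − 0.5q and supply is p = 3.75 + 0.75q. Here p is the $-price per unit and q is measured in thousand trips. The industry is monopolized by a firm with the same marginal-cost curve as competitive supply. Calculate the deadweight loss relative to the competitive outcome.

$66.86 thousand

Competitive equilibrium: 49 − 0.5q = 3.75 + 0.75q → q* = 36.2, p* = 30.9.
Marginal revenue: MR = 49 − q. Set MR = MC: 49 − q = 3.75 + 0.75q → q_m = 25.8571.
Price p_m = 49 − 0.5·25.8571 = 36.0715; MC(q_m) = 3.75 + 0.75·25.8571 = 23.1428.
Competitive q* = 36.2, so Δq = 10.3429; wedge = 36.0715 − 23.1428 = 12.9287.
DWL = ½ × 10.3429 × 12.9287 = $66.86 thousand.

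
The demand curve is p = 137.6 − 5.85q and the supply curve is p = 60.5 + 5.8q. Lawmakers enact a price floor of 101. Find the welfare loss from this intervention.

0.76

Competitive equilibrium: 137.6 − 5.85q = 60.5 + 5.8q → q* = 6.618, p* = 98.8845.
At the floor p = 101, quantity demanded = (137.6 − 101)/5.85 = 6.2564.
Sellers' marginal cost at q' = 6.2564: 60.5 + 5.8·6.2564 = 96.7871.
Δq = 6.618 − 6.2564 = 0.3616; wedge = 101 − 96.7871 = 4.2129.
Deadweight loss = ½ × 0.3616 × 4.2129 = 0.76.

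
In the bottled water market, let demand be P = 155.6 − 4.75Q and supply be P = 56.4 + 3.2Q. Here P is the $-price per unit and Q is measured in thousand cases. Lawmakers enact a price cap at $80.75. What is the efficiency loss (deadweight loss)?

$94.22 thousand

Competitive equilibrium: 155.6 − 4.75Q = 56.4 + 3.2Q → Q* = 12.478, P* = 96.3296.
At the ceiling P = 80.75, quantity supplied = (80.75 − 56.4)/3.2 = 7.6094.
Willingness to pay at Q' = 7.6094: 155.6 − 4.75·7.6094 = 119.4554.
ΔQ = 12.478 − 7.6094 = 4.8686; wedge = 119.4554 − 80.75 = 38.7054.
Deadweight loss = ½ × 4.8686 × 38.7054 = $94.22 thousand.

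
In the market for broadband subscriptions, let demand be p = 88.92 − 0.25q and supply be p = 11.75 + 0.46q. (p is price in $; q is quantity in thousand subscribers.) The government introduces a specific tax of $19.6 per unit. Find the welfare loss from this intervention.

Competitive equilibrium: 88.92 − 0.25q = 11.75 + 0.46q → q* = 108.69014, p* = 61.74746.
With the tax, the buyer price exceeds the seller price by 19.6: (88.92 − 0.25q) − (11.75 + 0.46q) = 19.6 → q' = 81.08451.
Δq = 108.69014 − 81.08451 = 27.60563; the wedge equals the tax, 19.6.
Deadweight loss = ½ × 27.60563 × 19.6 = $270.54 thousand.

$270.54 thousand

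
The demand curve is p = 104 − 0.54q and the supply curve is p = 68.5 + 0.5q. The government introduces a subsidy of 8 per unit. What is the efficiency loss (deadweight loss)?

30.77

Competitive equilibrium: 104 − 0.54q = 68.5 + 0.5q → q* = 34.1346, p* = 85.5673.
The subsidy lowers effective supply by 8: p = 60.5 + 0.5q.
New quantity: 104 − 0.54q = 60.5 + 0.5q → q' = 41.8269.
Overproduction Δq = 41.8269 − 34.1346 = 7.6923; wedge = subsidy = 8.
Welfare loss = ½ × 7.6923 × 8 = 30.77.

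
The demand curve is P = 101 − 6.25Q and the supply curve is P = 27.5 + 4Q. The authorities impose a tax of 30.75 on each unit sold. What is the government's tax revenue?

Competitive equilibrium: 101 − 6.25Q = 27.5 + 4Q → Q* = 7.1707, P* = 56.1829.
With the tax, the buyer price exceeds the seller price by 30.75: (101 − 6.25Q) − (27.5 + 4Q) = 30.75 → Q' = 4.1707.
Tax revenue = 30.75 × 4.1707 = 128.25.

128.25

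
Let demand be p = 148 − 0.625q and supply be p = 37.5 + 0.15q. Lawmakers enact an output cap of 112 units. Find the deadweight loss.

362.38

Competitive equilibrium: 148 − 0.625q = 37.5 + 0.15q → q* = 142.5806, p* = 58.8871.
At q = 112: demand price = 148 − 0.625·112 = 78; supply price = 37.5 + 0.15·112 = 54.3.
Δq = 142.5806 − 112 = 30.5806; wedge = 78 − 54.3 = 23.7.
Deadweight loss = ½ × 30.5806 × 23.7 = 362.38.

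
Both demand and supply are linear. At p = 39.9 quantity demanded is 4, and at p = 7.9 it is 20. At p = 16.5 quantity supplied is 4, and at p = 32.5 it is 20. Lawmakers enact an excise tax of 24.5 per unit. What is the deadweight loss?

Demand slope = (7.9 − 39.9)/(20 − 4) = −2, so p = 47.9 − 2q.
Supply slope = (32.5 − 16.5)/(20 − 4) = 1, so p = 12.5 + q.
Competitive equilibrium: 47.9 − 2q = 12.5 + q → q* = 11.8, p* = 24.3.
With the tax, the buyer price exceeds the seller price by 24.5: (47.9 − 2q) − (12.5 + q) = 24.5 → q' = 3.6333.
Δq = 11.8 − 3.6333 = 8.1667; the wedge equals the tax, 24.5.
DWL = ½ × 8.1667 × 24.5 = 100.04.

100.04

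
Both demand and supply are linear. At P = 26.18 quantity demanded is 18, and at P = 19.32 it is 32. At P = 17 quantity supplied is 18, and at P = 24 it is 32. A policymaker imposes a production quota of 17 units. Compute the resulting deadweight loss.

52.24

Demand slope = (19.32 − 26.18)/(32 − 18) = −0.49, so P = 35 − 0.49Q.
Supply slope = (24 − 17)/(32 − 18) = 0.5, so P = 8 + 0.5Q.
Competitive equilibrium: 35 − 0.49Q = 8 + 0.5Q → Q* = 27.2727, P* = 21.6364.
At Q = 17: demand price = 35 − 0.49·17 = 26.67; supply price = 8 + 0.5·17 = 16.5.
ΔQ = 27.2727 − 17 = 10.2727; wedge = 26.67 − 16.5 = 10.17.
The triangle = ½ × 10.2727 × 10.17 = 52.24.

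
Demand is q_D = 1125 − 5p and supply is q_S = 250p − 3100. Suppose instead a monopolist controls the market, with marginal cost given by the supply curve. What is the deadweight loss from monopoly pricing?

27149.61

In inverse form: demand p = 225 − 0.2q, supply p = 12.4 + 0.004q.
Competitive equilibrium: 225 − 0.2q = 12.4 + 0.004q → q* = 1042.1569, p* = 16.5686.
Marginal revenue: MR = 225 − 0.4q. Set MR = MC: 225 − 0.4q = 12.4 + 0.004q → q_m = 526.2376.
Price p_m = 225 − 0.2·526.2376 = 119.7525; MC(q_m) = 12.4 + 0.004·526.2376 = 14.505.
Competitive q* = 1042.1569, so Δq = 515.9193; wedge = 119.7525 − 14.505 = 105.2475.
DWL = ½ × 515.9193 × 105.2475 = 27149.61.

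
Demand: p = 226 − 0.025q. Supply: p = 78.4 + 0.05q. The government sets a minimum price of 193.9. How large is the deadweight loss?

Competitive equilibrium: 226 − 0.025q = 78.4 + 0.05q → q* = 1968, p* = 176.8.
At the floor p = 193.9, quantity demanded = (226 − 193.9)/0.025 = 1284.
Sellers' marginal cost at q' = 1284: 78.4 + 0.05·1284 = 142.6.
Δq = 1968 − 1284 = 684; wedge = 193.9 − 142.6 = 51.3.
Welfare loss = ½ × 684 × 51.3 = 17544.60.

17544.60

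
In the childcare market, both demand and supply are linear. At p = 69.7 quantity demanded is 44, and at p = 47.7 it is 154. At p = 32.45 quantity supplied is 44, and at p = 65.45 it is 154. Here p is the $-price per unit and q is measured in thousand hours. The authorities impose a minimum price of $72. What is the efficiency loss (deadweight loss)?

$1849 thousand

Demand slope = (47.7 − 69.7)/(154 − 44) = −0.2, so p = 78.5 − 0.2q.
Supply slope = (65.45 − 32.45)/(154 − 44) = 0.3, so p = 19.25 + 0.3q.
Competitive equilibrium: 78.5 − 0.2q = 19.25 + 0.3q → q* = 118.5, p* = 54.8.
At the floor p = 72, quantity demanded = (78.5 − 72)/0.2 = 32.5.
Sellers' marginal cost at q' = 32.5: 19.25 + 0.3·32.5 = 29.
Δq = 118.5 − 32.5 = 86; wedge = 72 − 29 = 43.
Deadweight loss = ½ × 86 × 43 = $1849 thousand.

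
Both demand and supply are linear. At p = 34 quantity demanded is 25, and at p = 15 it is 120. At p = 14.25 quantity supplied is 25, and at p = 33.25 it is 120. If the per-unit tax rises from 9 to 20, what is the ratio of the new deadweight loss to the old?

4.938

Demand slope = (15 − 34)/(120 − 25) = −0.2, so p = 39 − 0.2q.
Supply slope = (33.25 − 14.25)/(120 − 25) = 0.2, so p = 9.25 + 0.2q.
Competitive equilibrium: 39 − 0.2q = 9.25 + 0.2q → q* = 74.375, p* = 24.125.
For a per-unit tax t: Δq = t/0.4, so DWL = ½·t·(t/0.4) = t²/0.8.
At t = 9: DWL = 101.25. At t = 20: DWL = 500.
Ratio = (20/9)² = 4.938.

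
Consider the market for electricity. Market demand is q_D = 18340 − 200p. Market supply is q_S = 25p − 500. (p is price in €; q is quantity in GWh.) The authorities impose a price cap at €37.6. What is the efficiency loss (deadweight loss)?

€29929

In inverse form: demand p = 91.7 − 0.005q, supply p = 20 + 0.04q.
Competitive equilibrium: 91.7 − 0.005q = 20 + 0.04q → q* = 1593.3333, p* = 83.7333.
At the ceiling p = 37.6, quantity supplied = (37.6 − 20)/0.04 = 440.
Willingness to pay at q' = 440: 91.7 − 0.005·440 = 89.5.
Δq = 1593.3333 − 440 = 1153.3333; wedge = 89.5 − 37.6 = 51.9.
The triangle = ½ × 1153.3333 × 51.9 = €29929.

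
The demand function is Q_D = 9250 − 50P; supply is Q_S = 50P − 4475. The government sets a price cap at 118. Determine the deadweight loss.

In inverse form: demand P = 185 − 0.02Q, supply P = 89.5 + 0.02Q.
Competitive equilibrium: 185 − 0.02Q = 89.5 + 0.02Q → Q* = 2387.5, P* = 137.25.
At the ceiling P = 118, quantity supplied = (118 − 89.5)/0.02 = 1425.
Willingness to pay at Q' = 1425: 185 − 0.02·1425 = 156.5.
ΔQ = 2387.5 − 1425 = 962.5; wedge = 156.5 − 118 = 38.5.
DWL = ½ × 962.5 × 38.5 = 18528.125.

18528.125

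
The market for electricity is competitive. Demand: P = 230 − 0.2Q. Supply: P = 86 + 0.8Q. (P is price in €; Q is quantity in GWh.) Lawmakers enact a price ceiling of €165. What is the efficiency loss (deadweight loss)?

Competitive equilibrium: 230 − 0.2Q = 86 + 0.8Q → Q* = 144, P* = 201.2.
At the ceiling P = 165, quantity supplied = (165 − 86)/0.8 = 98.75.
Willingness to pay at Q' = 98.75: 230 − 0.2·98.75 = 210.25.
ΔQ = 144 − 98.75 = 45.25; wedge = 210.25 − 165 = 45.25.
Welfare loss = ½ × 45.25 × 45.25 = €1023.78.

€1023.78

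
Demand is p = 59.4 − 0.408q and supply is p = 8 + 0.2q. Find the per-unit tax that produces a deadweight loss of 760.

Competitive equilibrium: 59.4 − 0.408q = 8 + 0.2q → q* = 84.5395, p* = 24.9079.
A tax t gives Δq = t/0.608 and wedge t, so DWL = t²/1.216.
t²/1.216 = 760 → t² = 924.16 → t = 30.4.

30.4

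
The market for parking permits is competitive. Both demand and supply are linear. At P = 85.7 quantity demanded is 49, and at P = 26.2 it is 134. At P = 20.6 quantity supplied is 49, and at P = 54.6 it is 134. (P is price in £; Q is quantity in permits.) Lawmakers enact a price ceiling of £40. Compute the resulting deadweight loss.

Demand slope = (26.2 − 85.7)/(134 − 49) = −0.7, so P = 120 − 0.7Q.
Supply slope = (54.6 − 20.6)/(134 − 49) = 0.4, so P = 1 + 0.4Q.
Competitive equilibrium: 120 − 0.7Q = 1 + 0.4Q → Q* = 108.1818, P* = 44.2727.
At the ceiling P = 40, quantity supplied = (40 − 1)/0.4 = 97.5.
Willingness to pay at Q' = 97.5: 120 − 0.7·97.5 = 51.75.
ΔQ = 108.1818 − 97.5 = 10.6818; wedge = 51.75 − 40 = 11.75.
Welfare loss = ½ × 10.6818 × 11.75 = £62.76.

£62.76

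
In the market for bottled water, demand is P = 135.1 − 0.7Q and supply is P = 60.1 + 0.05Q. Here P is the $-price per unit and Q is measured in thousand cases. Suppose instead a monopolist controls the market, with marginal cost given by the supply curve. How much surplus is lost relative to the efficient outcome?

$873.96 thousand

Competitive equilibrium: 135.1 − 0.7Q = 60.1 + 0.05Q → Q* = 100, P* = 65.1.
Marginal revenue: MR = 135.1 − 1.4Q. Set MR = MC: 135.1 − 1.4Q = 60.1 + 0.05Q → Q_m = 51.7241.
Price P_m = 135.1 − 0.7·51.7241 = 98.8931; MC(Q_m) = 60.1 + 0.05·51.7241 = 62.6862.
Competitive Q* = 100, so ΔQ = 48.2759; wedge = 98.8931 − 62.6862 = 36.2069.
The triangle = ½ × 48.2759 × 36.2069 = $873.96 thousand.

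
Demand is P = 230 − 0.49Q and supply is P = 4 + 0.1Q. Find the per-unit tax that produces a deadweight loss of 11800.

Competitive equilibrium: 230 − 0.49Q = 4 + 0.1Q → Q* = 383.0508, P* = 42.3051.
A tax t gives ΔQ = t/0.59 and wedge t, so DWL = t²/1.18.
t²/1.18 = 11800 → t² = 13924 → t = 118.

118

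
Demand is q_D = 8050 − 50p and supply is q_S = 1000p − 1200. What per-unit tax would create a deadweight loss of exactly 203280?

92.4

In inverse form: demand p = 161 − 0.02q, supply p = 1.2 + 0.001q.
Competitive equilibrium: 161 − 0.02q = 1.2 + 0.001q → q* = 7609.5238, p* = 8.8095.
A tax t gives Δq = t/0.021 and wedge t, so DWL = t²/0.042.
t²/0.042 = 203280 → t² = 8537.76 → t = 92.4.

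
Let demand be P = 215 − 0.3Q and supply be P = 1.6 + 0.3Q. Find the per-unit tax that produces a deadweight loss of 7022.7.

91.8

Competitive equilibrium: 215 − 0.3Q = 1.6 + 0.3Q → Q* = 355.6667, P* = 108.3.
A tax t gives ΔQ = t/0.6 and wedge t, so DWL = t²/1.2.
t²/1.2 = 7022.7 → t² = 8427.24 → t = 91.8.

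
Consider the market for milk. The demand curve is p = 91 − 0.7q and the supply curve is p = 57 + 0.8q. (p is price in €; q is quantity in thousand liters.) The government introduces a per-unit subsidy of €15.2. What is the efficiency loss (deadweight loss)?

Competitive equilibrium: 91 − 0.7q = 57 + 0.8q → q* = 22.6667, p* = 75.1333.
The subsidy lowers effective supply by 15.2: p = 41.8 + 0.8q.
New quantity: 91 − 0.7q = 41.8 + 0.8q → q' = 32.8.
Overproduction Δq = 32.8 − 22.6667 = 10.1333; wedge = subsidy = 15.2.
DWL = ½ × 10.1333 × 15.2 = €77.01 thousand.

€77.01 thousand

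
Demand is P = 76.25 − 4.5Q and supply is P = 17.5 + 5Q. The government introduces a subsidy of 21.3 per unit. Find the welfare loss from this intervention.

Competitive equilibrium: 76.25 − 4.5Q = 17.5 + 5Q → Q* = 6.1842, P* = 48.4211.
The subsidy lowers effective supply by 21.3: P = 5Q − 3.8.
New quantity: 76.25 − 4.5Q = 5Q − 3.8 → Q' = 8.4263.
Overproduction ΔQ = 8.4263 − 6.1842 = 2.2421; wedge = subsidy = 21.3.
DWL = ½ × 2.2421 × 21.3 = 23.88.

23.88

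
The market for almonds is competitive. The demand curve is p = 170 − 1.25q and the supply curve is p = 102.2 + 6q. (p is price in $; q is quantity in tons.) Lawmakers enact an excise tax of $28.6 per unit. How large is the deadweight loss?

$56.41

Competitive equilibrium: 170 − 1.25q = 102.2 + 6q → q* = 9.3517, p* = 158.3103.
With the tax, the buyer price exceeds the seller price by 28.6: (170 − 1.25q) − (102.2 + 6q) = 28.6 → q' = 5.4069.
Δq = 9.3517 − 5.4069 = 3.9448; the wedge equals the tax, 28.6.
DWL = ½ × 3.9448 × 28.6 = $56.41.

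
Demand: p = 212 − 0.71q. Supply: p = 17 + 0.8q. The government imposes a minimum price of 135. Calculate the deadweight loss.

Competitive equilibrium: 212 − 0.71q = 17 + 0.8q → q* = 129.1391, p* = 120.3113.
At the floor p = 135, quantity demanded = (212 − 135)/0.71 = 108.4507.
Sellers' marginal cost at q' = 108.4507: 17 + 0.8·108.4507 = 103.7606.
Δq = 129.1391 − 108.4507 = 20.6884; wedge = 135 − 103.7606 = 31.2394.
Welfare loss = ½ × 20.6884 × 31.2394 = 323.15.

323.15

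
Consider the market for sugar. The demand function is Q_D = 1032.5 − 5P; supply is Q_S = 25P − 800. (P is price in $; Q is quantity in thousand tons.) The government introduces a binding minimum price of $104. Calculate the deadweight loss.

$5525.52 thousand

In inverse form: demand P = 206.5 − 0.2Q, supply P = 32 + 0.04Q.
Competitive equilibrium: 206.5 − 0.2Q = 32 + 0.04Q → Q* = 727.0833, P* = 61.0833.
At the floor P = 104, quantity demanded = (206.5 − 104)/0.2 = 512.5.
Sellers' marginal cost at Q' = 512.5: 32 + 0.04·512.5 = 52.5.
ΔQ = 727.0833 − 512.5 = 214.5833; wedge = 104 − 52.5 = 51.5.
Deadweight loss = ½ × 214.5833 × 51.5 = $5525.52 thousand.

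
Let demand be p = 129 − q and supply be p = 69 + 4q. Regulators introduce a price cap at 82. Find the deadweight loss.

191.41

Competitive equilibrium: 129 − q = 69 + 4q → q* = 12, p* = 117.
At the ceiling p = 82, quantity supplied = (82 − 69)/4 = 3.25.
Willingness to pay at q' = 3.25: 129 − 1·3.25 = 125.75.
Δq = 12 − 3.25 = 8.75; wedge = 125.75 − 82 = 43.75.
Welfare loss = ½ × 8.75 × 43.75 = 191.41.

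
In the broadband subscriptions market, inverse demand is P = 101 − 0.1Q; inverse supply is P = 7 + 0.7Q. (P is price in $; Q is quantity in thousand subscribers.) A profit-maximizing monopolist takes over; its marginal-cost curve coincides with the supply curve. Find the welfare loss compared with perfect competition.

$68.18 thousand

Competitive equilibrium: 101 − 0.1Q = 7 + 0.7Q → Q* = 117.5, P* = 89.25.
Marginal revenue: MR = 101 − 0.2Q. Set MR = MC: 101 − 0.2Q = 7 + 0.7Q → Q_m = 104.4444.
Price P_m = 101 − 0.1·104.4444 = 90.5556; MC(Q_m) = 7 + 0.7·104.4444 = 80.1111.
Competitive Q* = 117.5, so ΔQ = 13.0556; wedge = 90.5556 − 80.1111 = 10.4445.
Deadweight loss = ½ × 13.0556 × 10.4445 = $68.18 thousand.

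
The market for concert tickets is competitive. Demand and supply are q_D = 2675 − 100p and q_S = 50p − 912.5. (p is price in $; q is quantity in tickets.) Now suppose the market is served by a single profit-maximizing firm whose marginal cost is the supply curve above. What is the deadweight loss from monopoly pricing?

In inverse form: demand p = 26.75 − 0.01q, supply p = 18.25 + 0.02q.
Competitive equilibrium: 26.75 − 0.01q = 18.25 + 0.02q → q* = 283.3333, p* = 23.9167.
Marginal revenue: MR = 26.75 − 0.02q. Set MR = MC: 26.75 − 0.02q = 18.25 + 0.02q → q_m = 212.5.
Price p_m = 26.75 − 0.01·212.5 = 24.625; MC(q_m) = 18.25 + 0.02·212.5 = 22.5.
Competitive q* = 283.3333, so Δq = 70.8333; wedge = 24.625 − 22.5 = 2.125.
Welfare loss = ½ × 70.8333 × 2.125 = $75.26.

$75.26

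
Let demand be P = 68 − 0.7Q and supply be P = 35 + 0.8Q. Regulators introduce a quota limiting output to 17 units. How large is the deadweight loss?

Competitive equilibrium: 68 − 0.7Q = 35 + 0.8Q → Q* = 22, P* = 52.6.
At Q = 17: demand price = 68 − 0.7·17 = 56.1; supply price = 35 + 0.8·17 = 48.6.
ΔQ = 22 − 17 = 5; wedge = 56.1 − 48.6 = 7.5.
Welfare loss = ½ × 5 × 7.5 = 18.75.

18.75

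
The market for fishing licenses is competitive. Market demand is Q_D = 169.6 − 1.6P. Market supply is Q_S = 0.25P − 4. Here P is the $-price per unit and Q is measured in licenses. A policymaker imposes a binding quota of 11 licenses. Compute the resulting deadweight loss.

In inverse form: demand P = 106 − 0.625Q, supply P = 16 + 4Q.
Competitive equilibrium: 106 − 0.625Q = 16 + 4Q → Q* = 19.4595, P* = 93.8378.
At Q = 11: demand price = 106 − 0.625·11 = 99.125; supply price = 16 + 4·11 = 60.
ΔQ = 19.4595 − 11 = 8.4595; wedge = 99.125 − 60 = 39.125.
Welfare loss = ½ × 8.4595 × 39.125 = $165.49.

$165.49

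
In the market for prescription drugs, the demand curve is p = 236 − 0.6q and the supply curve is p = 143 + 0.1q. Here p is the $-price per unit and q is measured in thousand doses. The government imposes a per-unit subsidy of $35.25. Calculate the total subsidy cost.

Competitive equilibrium: 236 − 0.6q = 143 + 0.1q → q* = 132.8571, p* = 156.2857.
The subsidy lowers effective supply by 35.25: p = 107.75 + 0.1q.
New quantity: 236 − 0.6q = 107.75 + 0.1q → q' = 183.2143.
Total subsidy cost = 35.25 × 183.2143 = $6458.30 thousand.

$6458.30 thousand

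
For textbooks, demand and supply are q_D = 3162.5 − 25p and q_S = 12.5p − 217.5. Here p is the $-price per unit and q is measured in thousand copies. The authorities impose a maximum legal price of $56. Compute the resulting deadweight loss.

In inverse form: demand p = 126.5 − 0.04q, supply p = 17.4 + 0.08q.
Competitive equilibrium: 126.5 − 0.04q = 17.4 + 0.08q → q* = 909.1667, p* = 90.1333.
At the ceiling p = 56, quantity supplied = (56 − 17.4)/0.08 = 482.5.
Willingness to pay at q' = 482.5: 126.5 − 0.04·482.5 = 107.2.
Δq = 909.1667 − 482.5 = 426.6667; wedge = 107.2 − 56 = 51.2.
The triangle = ½ × 426.6667 × 51.2 = $10922.67 thousand.

$10922.67 thousand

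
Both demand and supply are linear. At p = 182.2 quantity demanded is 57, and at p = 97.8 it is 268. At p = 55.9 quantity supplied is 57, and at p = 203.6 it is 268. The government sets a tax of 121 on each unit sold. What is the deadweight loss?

Demand slope = (97.8 − 182.2)/(268 − 57) = −0.4, so p = 205 − 0.4q.
Supply slope = (203.6 − 55.9)/(268 − 57) = 0.7, so p = 16 + 0.7q.
Competitive equilibrium: 205 − 0.4q = 16 + 0.7q → q* = 171.8182, p* = 136.2727.
With the tax, the buyer price exceeds the seller price by 121: (205 − 0.4q) − (16 + 0.7q) = 121 → q' = 61.8182.
Δq = 171.8182 − 61.8182 = 110; the wedge equals the tax, 121.
DWL = ½ × 110 × 121 = 6655.

6655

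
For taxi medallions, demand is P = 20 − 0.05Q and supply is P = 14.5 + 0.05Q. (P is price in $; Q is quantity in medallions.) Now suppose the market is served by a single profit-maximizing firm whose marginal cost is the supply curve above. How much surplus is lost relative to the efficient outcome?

Competitive equilibrium: 20 − 0.05Q = 14.5 + 0.05Q → Q* = 55, P* = 17.25.
Marginal revenue: MR = 20 − 0.1Q. Set MR = MC: 20 − 0.1Q = 14.5 + 0.05Q → Q_m = 36.6667.
Price P_m = 20 − 0.05·36.6667 = 18.1667; MC(Q_m) = 14.5 + 0.05·36.6667 = 16.3333.
Competitive Q* = 55, so ΔQ = 18.3333; wedge = 18.1667 − 16.3333 = 1.8334.
Welfare loss = ½ × 18.3333 × 1.8334 = $16.81.

$16.81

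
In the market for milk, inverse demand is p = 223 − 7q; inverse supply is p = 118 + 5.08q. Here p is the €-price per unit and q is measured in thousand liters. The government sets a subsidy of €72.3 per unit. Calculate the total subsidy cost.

€1061.16 thousand

Competitive equilibrium: 223 − 7q = 118 + 5.08q → q* = 8.6921, p* = 162.1556.
The subsidy lowers effective supply by 72.3: p = 45.7 + 5.08q.
New quantity: 223 − 7q = 45.7 + 5.08q → q' = 14.6772.
Total subsidy cost = 72.3 × 14.6772 = €1061.16 thousand.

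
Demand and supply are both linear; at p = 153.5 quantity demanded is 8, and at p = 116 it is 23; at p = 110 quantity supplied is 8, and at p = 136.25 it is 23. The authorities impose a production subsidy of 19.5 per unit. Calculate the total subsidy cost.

445.06

Demand slope = (116 − 153.5)/(23 − 8) = −2.5, so p = 173.5 − 2.5q.
Supply slope = (136.25 − 110)/(23 − 8) = 1.75, so p = 96 + 1.75q.
Competitive equilibrium: 173.5 − 2.5q = 96 + 1.75q → q* = 18.2353, p* = 127.9118.
The subsidy lowers effective supply by 19.5: p = 76.5 + 1.75q.
New quantity: 173.5 − 2.5q = 76.5 + 1.75q → q' = 22.8235.
Total subsidy cost = 19.5 × 22.8235 = 445.06.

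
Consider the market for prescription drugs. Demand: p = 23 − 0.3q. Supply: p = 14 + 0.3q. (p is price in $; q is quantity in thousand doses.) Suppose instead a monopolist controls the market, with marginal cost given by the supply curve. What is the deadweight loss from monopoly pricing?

$7.50 thousand

Competitive equilibrium: 23 − 0.3q = 14 + 0.3q → q* = 15, p* = 18.5.
Marginal revenue: MR = 23 − 0.6q. Set MR = MC: 23 − 0.6q = 14 + 0.3q → q_m = 10.
Price p_m = 23 − 0.3·10 = 20; MC(q_m) = 14 + 0.3·10 = 17.
Competitive q* = 15, so Δq = 5; wedge = 20 − 17 = 3.
The triangle = ½ × 5 × 3 = $7.50 thousand.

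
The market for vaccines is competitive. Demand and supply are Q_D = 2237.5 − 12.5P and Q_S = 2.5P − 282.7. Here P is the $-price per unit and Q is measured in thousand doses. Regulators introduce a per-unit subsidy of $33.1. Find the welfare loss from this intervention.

$1141.26 thousand

In inverse form: demand P = 179 − 0.08Q, supply P = 113.08 + 0.4Q.
Competitive equilibrium: 179 − 0.08Q = 113.08 + 0.4Q → Q* = 137.3333, P* = 168.0133.
The subsidy lowers effective supply by 33.1: P = 79.98 + 0.4Q.
New quantity: 179 − 0.08Q = 79.98 + 0.4Q → Q' = 206.2917.
Overproduction ΔQ = 206.2917 − 137.3333 = 68.9584; wedge = subsidy = 33.1.
DWL = ½ × 68.9584 × 33.1 = $1141.26 thousand.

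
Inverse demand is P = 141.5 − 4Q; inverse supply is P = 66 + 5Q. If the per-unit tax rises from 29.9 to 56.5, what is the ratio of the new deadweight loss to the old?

Competitive equilibrium: 141.5 − 4Q = 66 + 5Q → Q* = 8.3889, P* = 107.9444.
For a per-unit tax t: ΔQ = t/9, so DWL = ½·t·(t/9) = t²/18.
At t = 29.9: DWL = 49.667. At t = 56.5: DWL = 177.347.
Ratio = (56.5/29.9)² = 3.571.

3.571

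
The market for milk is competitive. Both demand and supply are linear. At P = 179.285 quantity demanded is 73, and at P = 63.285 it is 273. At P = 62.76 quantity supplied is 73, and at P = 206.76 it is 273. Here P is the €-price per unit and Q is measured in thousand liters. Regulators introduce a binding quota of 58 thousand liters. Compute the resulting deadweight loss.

Demand slope = (63.285 − 179.285)/(273 − 73) = −0.58, so P = 221.625 − 0.58Q.
Supply slope = (206.76 − 62.76)/(273 − 73) = 0.72, so P = 10.2 + 0.72Q.
Competitive equilibrium: 221.625 − 0.58Q = 10.2 + 0.72Q → Q* = 162.6346, P* = 127.2969.
At Q = 58: demand price = 221.625 − 0.58·58 = 187.985; supply price = 10.2 + 0.72·58 = 51.96.
ΔQ = 162.6346 − 58 = 104.6346; wedge = 187.985 − 51.96 = 136.025.
The triangle = ½ × 104.6346 × 136.025 = €7116.46 thousand.

€7116.46 thousand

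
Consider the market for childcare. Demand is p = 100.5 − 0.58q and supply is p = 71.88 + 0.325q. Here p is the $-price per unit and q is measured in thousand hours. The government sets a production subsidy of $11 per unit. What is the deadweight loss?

Competitive equilibrium: 100.5 − 0.58q = 71.88 + 0.325q → q* = 31.6243, p* = 82.1579.
The subsidy lowers effective supply by 11: p = 60.88 + 0.325q.
New quantity: 100.5 − 0.58q = 60.88 + 0.325q → q' = 43.779.
Overproduction Δq = 43.779 − 31.6243 = 12.1547; wedge = subsidy = 11.
The triangle = ½ × 12.1547 × 11 = $66.85 thousand.

$66.85 thousand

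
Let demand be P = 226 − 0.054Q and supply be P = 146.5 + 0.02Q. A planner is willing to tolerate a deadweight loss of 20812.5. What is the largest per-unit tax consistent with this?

55.5

Competitive equilibrium: 226 − 0.054Q = 146.5 + 0.02Q → Q* = 1074.3243, P* = 167.9865.
A tax t gives ΔQ = t/0.074 and wedge t, so DWL = t²/0.148.
t²/0.148 = 20812.5 → t² = 3080.25 → t = 55.5.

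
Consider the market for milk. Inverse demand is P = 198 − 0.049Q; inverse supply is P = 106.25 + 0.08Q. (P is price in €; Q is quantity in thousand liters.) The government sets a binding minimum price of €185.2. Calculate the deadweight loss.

Competitive equilibrium: 198 − 0.049Q = 106.25 + 0.08Q → Q* = 711.24031, P* = 163.14922.
At the floor P = 185.2, quantity demanded = (198 − 185.2)/0.049 = 261.22449.
Sellers' marginal cost at Q' = 261.22449: 106.25 + 0.08·261.22449 = 127.14796.
ΔQ = 711.24031 − 261.22449 = 450.01582; wedge = 185.2 − 127.14796 = 58.05204.
The triangle = ½ × 450.01582 × 58.05204 = €13062.17 thousand.

€13062.17 thousand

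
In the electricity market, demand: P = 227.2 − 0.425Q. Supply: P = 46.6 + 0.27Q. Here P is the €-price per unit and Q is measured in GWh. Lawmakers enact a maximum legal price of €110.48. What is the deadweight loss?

Competitive equilibrium: 227.2 − 0.425Q = 46.6 + 0.27Q → Q* = 259.8561, P* = 116.7612.
At the ceiling P = 110.48, quantity supplied = (110.48 − 46.6)/0.27 = 236.5926.
Willingness to pay at Q' = 236.5926: 227.2 − 0.425·236.5926 = 126.6481.
ΔQ = 259.8561 − 236.5926 = 23.2635; wedge = 126.6481 − 110.48 = 16.1681.
Deadweight loss = ½ × 23.2635 × 16.1681 = €188.06.

€188.06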